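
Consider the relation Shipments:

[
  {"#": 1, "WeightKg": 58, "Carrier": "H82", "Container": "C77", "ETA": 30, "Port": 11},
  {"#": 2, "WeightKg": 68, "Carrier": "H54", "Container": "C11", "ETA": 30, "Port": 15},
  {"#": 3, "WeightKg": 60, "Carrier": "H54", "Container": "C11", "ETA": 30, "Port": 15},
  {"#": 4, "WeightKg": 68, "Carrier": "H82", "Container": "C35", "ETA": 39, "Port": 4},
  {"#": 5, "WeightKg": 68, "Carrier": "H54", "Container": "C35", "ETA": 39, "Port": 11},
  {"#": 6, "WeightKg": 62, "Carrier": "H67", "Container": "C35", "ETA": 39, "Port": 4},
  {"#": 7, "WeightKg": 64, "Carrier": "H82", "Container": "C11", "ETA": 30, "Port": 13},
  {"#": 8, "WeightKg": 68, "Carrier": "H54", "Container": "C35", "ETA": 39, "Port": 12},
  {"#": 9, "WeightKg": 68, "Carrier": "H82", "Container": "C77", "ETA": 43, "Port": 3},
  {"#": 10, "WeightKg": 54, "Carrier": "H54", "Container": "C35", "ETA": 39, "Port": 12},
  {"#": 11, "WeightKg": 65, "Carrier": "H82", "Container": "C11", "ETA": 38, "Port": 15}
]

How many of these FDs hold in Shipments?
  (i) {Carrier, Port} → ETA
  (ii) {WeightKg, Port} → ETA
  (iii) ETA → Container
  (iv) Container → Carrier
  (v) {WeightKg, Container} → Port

2

(i) {Carrier, Port} → ETA: every LHS value maps to a single RHS value — holds.
(ii) {WeightKg, Port} → ETA: every LHS value maps to a single RHS value — holds.
(iii) ETA → Container: ETA=30: rows 1, 2, 3, 7 → Container takes values {C77, C11} — violation — fails.
(iv) Container → Carrier: Container=C11: rows 2, 3, 7, 11 → Carrier takes values {H54, H82} — violation; Container=C35: rows 4, 5, 6, 8, 10 → Carrier takes values {H82, H54, H67} — violation — fails.
(v) {WeightKg, Container} → Port: (WeightKg=68, Container=C35): rows 4, 5, 8 → Port takes values {4, 11, 12} — violation — fails.
2 of the 5 dependencies hold.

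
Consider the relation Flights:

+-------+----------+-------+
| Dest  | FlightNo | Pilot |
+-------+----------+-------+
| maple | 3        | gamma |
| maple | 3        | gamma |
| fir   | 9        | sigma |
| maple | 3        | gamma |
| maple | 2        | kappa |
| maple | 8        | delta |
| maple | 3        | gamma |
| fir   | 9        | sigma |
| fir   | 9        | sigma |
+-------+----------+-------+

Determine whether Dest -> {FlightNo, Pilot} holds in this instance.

Dest=maple: 6 rows → {FlightNo,Pilot} takes values {(3, gamma), (2, kappa), (8, delta)} — violation
Dest=fir: 3 rows → {FlightNo,Pilot} = (9, sigma), (9, sigma), (9, sigma) ✓
Two rows agree on Dest but differ on {FlightNo, Pilot}, so Dest -> {FlightNo, Pilot} does not hold.

No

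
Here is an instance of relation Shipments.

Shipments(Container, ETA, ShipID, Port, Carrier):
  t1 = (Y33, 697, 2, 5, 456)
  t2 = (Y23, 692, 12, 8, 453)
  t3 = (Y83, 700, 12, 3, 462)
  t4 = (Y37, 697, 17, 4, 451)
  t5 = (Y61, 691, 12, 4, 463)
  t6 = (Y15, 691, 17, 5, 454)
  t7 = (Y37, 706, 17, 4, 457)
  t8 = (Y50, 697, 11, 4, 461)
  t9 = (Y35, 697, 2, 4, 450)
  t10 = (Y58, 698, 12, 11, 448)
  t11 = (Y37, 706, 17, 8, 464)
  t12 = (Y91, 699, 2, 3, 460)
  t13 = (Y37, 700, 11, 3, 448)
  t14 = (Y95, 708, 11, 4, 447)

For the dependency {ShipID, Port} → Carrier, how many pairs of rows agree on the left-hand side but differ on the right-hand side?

(ShipID=17, Port=4): violating pairs (4,7) — 1 pair.
(ShipID=11, Port=4): violating pairs (8,14) — 1 pair.

2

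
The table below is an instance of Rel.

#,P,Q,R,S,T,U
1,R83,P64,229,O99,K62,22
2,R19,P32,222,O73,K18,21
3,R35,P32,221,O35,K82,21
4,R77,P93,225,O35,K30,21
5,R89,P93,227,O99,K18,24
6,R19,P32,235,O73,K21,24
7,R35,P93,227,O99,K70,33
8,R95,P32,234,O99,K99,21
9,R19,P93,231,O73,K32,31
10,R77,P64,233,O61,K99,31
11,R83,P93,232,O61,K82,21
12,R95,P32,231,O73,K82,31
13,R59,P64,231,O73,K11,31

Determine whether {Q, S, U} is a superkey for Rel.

All 13 rows have distinct {Q, S, U} values, so {Q, S, U} → (all attributes) holds and {Q, S, U} is a superkey.

Yes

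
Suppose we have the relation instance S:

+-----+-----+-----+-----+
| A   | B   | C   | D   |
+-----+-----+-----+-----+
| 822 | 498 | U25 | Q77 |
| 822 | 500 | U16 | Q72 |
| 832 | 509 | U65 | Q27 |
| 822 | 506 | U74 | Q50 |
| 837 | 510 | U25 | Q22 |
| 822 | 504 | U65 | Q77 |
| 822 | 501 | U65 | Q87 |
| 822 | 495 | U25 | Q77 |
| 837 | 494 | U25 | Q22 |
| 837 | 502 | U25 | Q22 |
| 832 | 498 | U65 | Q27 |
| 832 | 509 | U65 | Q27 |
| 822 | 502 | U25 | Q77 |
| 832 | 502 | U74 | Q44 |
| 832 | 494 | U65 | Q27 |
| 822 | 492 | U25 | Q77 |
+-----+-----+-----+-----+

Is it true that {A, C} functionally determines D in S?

(A=822, C=U25): 4 rows → D = Q77, Q77, Q77, Q77 ✓
(A=822, C=U16): 1 row → D = Q72 ✓
(A=832, C=U65): 4 rows → D = Q27, Q27, Q27, Q27 ✓
(A=822, C=U74): 1 row → D = Q50 ✓
(A=837, C=U25): 3 rows → D = Q22, Q22, Q22 ✓
(A=822, C=U65): 2 rows → D takes values {Q77, Q87} — violation
(A=832, C=U74): 1 row → D = Q44 ✓
Two rows agree on {A, C} but differ on D, so {A, C} → D does not hold.

No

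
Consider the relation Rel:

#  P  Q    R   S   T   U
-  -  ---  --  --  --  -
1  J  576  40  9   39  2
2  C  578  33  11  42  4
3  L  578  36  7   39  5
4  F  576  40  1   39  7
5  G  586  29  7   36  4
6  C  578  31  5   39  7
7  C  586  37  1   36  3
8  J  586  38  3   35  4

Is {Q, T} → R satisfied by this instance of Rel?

No

(Q=576, T=39): rows 1, 4 → R = 40, 40 ✓
(Q=578, T=42): row 2 → R = 33 ✓
(Q=578, T=39): rows 3, 6 → R takes values {36, 31} — violation
(Q=586, T=36): rows 5, 7 → R takes values {29, 37} — violation
(Q=586, T=35): row 8 → R = 38 ✓
Two rows agree on {Q, T} but differ on R, so {Q, T} → R does not hold.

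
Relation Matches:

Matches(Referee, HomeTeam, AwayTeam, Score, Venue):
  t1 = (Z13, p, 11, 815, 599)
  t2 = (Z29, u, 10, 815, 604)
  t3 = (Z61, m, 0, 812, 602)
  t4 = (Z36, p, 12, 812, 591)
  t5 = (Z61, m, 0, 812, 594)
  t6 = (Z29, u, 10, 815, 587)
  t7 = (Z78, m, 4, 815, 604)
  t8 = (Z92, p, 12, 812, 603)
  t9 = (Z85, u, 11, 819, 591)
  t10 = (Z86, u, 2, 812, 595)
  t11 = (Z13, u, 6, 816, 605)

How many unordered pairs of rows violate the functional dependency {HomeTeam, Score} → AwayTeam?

0

(HomeTeam=u, Score=815): all 2 rows agree on AwayTeam — 0 pairs.
(HomeTeam=m, Score=812): all 2 rows agree on AwayTeam — 0 pairs.
(HomeTeam=p, Score=812): all 2 rows agree on AwayTeam — 0 pairs.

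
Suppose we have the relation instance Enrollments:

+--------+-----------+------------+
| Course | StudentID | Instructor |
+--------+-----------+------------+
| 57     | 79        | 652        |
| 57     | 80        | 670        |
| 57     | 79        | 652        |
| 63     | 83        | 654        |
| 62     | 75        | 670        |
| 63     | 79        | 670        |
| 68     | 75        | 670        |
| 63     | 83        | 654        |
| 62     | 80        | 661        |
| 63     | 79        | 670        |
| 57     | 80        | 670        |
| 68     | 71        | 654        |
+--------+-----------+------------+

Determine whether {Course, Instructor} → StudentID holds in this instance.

(Course=57, Instructor=652): 2 rows → StudentID = 79, 79 ✓
(Course=57, Instructor=670): 2 rows → StudentID = 80, 80 ✓
(Course=63, Instructor=654): 2 rows → StudentID = 83, 83 ✓
(Course=62, Instructor=670): 1 row → StudentID = 75 ✓
(Course=63, Instructor=670): 2 rows → StudentID = 79, 79 ✓
(Course=68, Instructor=670): 1 row → StudentID = 75 ✓
(Course=62, Instructor=661): 1 row → StudentID = 80 ✓
(Course=68, Instructor=654): 1 row → StudentID = 71 ✓
Every {Course, Instructor} value is associated with a single StudentID value, so {Course, Instructor} → StudentID holds.

Yes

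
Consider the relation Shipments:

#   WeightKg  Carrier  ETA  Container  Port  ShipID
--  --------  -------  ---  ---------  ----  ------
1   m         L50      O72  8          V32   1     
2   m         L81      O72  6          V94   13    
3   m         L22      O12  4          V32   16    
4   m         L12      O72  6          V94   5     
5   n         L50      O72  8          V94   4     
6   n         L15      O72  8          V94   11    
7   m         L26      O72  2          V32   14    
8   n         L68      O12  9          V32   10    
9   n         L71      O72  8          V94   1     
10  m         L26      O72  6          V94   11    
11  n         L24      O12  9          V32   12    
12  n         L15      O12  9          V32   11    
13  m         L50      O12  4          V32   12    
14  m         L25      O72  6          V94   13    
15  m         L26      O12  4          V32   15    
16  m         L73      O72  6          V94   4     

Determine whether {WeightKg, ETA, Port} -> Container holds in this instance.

(WeightKg=m, ETA=O72, Port=V32): rows 1, 7 → Container takes values {8, 2} — violation
(WeightKg=m, ETA=O72, Port=V94): rows 2, 4, 10, 14, 16 → Container = 6, 6, 6, 6, 6 ✓
(WeightKg=m, ETA=O12, Port=V32): rows 3, 13, 15 → Container = 4, 4, 4 ✓
(WeightKg=n, ETA=O72, Port=V94): rows 5, 6, 9 → Container = 8, 8, 8 ✓
(WeightKg=n, ETA=O12, Port=V32): rows 8, 11, 12 → Container = 9, 9, 9 ✓
Two rows agree on {WeightKg, ETA, Port} but differ on Container, so {WeightKg, ETA, Port} -> Container does not hold.

No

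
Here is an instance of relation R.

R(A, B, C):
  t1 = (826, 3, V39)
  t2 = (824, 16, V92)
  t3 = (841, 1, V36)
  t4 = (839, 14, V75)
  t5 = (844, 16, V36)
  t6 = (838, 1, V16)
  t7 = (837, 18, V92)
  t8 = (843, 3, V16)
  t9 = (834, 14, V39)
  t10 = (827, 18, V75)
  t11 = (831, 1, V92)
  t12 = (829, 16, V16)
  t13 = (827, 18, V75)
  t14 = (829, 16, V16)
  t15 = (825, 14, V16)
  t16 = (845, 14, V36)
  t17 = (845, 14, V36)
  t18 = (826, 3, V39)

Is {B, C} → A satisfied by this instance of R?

Yes

(B=3, C=V39): rows 1, 18 → A = 826, 826 ✓
(B=16, C=V92): row 2 → A = 824 ✓
(B=1, C=V36): row 3 → A = 841 ✓
(B=14, C=V75): row 4 → A = 839 ✓
(B=16, C=V36): row 5 → A = 844 ✓
(B=1, C=V16): row 6 → A = 838 ✓
(B=18, C=V92): row 7 → A = 837 ✓
(B=3, C=V16): row 8 → A = 843 ✓
(B=14, C=V39): row 9 → A = 834 ✓
(B=18, C=V75): rows 10, 13 → A = 827, 827 ✓
(B=1, C=V92): row 11 → A = 831 ✓
(B=16, C=V16): rows 12, 14 → A = 829, 829 ✓
(B=14, C=V16): row 15 → A = 825 ✓
(B=14, C=V36): rows 16, 17 → A = 845, 845 ✓
Every {B, C} value is associated with a single A value, so {B, C} → A holds.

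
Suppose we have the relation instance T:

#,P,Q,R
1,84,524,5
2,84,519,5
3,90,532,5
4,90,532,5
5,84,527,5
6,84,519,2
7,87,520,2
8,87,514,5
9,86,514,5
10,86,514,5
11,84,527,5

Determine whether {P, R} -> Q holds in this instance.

(P=84, R=5): rows 1, 2, 5, 11 → Q takes values {524, 519, 527} — violation
(P=90, R=5): rows 3, 4 → Q = 532, 532 ✓
(P=84, R=2): row 6 → Q = 519 ✓
(P=87, R=2): row 7 → Q = 520 ✓
(P=87, R=5): row 8 → Q = 514 ✓
(P=86, R=5): rows 9, 10 → Q = 514, 514 ✓
Two rows agree on {P, R} but differ on Q, so {P, R} -> Q does not hold.

No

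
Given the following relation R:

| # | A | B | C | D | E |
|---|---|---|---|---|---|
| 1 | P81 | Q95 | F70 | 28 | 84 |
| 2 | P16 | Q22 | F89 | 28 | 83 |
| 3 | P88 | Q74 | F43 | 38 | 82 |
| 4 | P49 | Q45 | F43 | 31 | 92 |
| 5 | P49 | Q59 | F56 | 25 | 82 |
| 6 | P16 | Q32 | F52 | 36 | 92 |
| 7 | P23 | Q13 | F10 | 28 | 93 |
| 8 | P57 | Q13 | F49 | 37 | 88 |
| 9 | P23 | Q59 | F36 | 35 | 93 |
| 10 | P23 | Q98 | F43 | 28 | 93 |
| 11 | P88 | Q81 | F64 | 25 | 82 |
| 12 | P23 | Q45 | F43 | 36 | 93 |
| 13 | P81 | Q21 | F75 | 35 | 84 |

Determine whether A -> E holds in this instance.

A=P81: rows 1, 13 → E = 84, 84 ✓
A=P16: rows 2, 6 → E takes values {83, 92} — violation
A=P88: rows 3, 11 → E = 82, 82 ✓
A=P49: rows 4, 5 → E takes values {92, 82} — violation
A=P23: rows 7, 9, 10, 12 → E = 93, 93, 93, 93 ✓
A=P57: row 8 → E = 88 ✓
Two rows agree on A but differ on E, so A -> E does not hold.

No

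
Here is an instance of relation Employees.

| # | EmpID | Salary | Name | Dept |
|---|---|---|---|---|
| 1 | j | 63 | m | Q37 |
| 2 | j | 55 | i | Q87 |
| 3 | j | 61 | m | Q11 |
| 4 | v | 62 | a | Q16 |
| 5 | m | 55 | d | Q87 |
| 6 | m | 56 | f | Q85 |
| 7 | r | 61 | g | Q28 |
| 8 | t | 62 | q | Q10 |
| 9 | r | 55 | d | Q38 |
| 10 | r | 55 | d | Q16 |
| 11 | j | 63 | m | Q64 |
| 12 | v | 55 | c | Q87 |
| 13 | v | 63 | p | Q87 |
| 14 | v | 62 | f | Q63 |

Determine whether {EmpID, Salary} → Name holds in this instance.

(EmpID=j, Salary=63): rows 1, 11 → Name = m, m ✓
(EmpID=j, Salary=55): row 2 → Name = i ✓
(EmpID=j, Salary=61): row 3 → Name = m ✓
(EmpID=v, Salary=62): rows 4, 14 → Name takes values {a, f} — violation
(EmpID=m, Salary=55): row 5 → Name = d ✓
(EmpID=m, Salary=56): row 6 → Name = f ✓
(EmpID=r, Salary=61): row 7 → Name = g ✓
(EmpID=t, Salary=62): row 8 → Name = q ✓
(EmpID=r, Salary=55): rows 9, 10 → Name = d, d ✓
(EmpID=v, Salary=55): row 12 → Name = c ✓
(EmpID=v, Salary=63): row 13 → Name = p ✓
Two rows agree on {EmpID, Salary} but differ on Name, so {EmpID, Salary} → Name does not hold.

No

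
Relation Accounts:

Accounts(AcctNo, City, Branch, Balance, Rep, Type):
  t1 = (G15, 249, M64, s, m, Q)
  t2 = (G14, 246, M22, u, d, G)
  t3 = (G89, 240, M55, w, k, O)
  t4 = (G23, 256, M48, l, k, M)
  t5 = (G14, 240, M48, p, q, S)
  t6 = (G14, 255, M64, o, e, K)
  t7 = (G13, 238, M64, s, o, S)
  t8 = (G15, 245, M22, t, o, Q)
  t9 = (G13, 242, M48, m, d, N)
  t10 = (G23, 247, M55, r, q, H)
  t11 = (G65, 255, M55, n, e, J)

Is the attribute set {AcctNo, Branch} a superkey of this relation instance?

All 11 rows have distinct {AcctNo, Branch} values, so {AcctNo, Branch} → (all attributes) holds and {AcctNo, Branch} is a superkey.

Yes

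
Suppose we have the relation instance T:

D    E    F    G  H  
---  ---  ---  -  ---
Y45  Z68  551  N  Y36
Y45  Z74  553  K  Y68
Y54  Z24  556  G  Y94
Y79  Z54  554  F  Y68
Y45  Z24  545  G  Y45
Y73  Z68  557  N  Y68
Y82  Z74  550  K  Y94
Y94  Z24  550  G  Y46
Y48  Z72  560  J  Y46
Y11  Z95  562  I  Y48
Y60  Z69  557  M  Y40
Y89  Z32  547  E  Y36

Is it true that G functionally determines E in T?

Yes

G=N: 2 rows → E = Z68, Z68 ✓
G=K: 2 rows → E = Z74, Z74 ✓
G=G: 3 rows → E = Z24, Z24, Z24 ✓
G=F: 1 row → E = Z54 ✓
G=J: 1 row → E = Z72 ✓
G=I: 1 row → E = Z95 ✓
G=M: 1 row → E = Z69 ✓
G=E: 1 row → E = Z32 ✓
Every G value is associated with a single E value, so G -> E holds.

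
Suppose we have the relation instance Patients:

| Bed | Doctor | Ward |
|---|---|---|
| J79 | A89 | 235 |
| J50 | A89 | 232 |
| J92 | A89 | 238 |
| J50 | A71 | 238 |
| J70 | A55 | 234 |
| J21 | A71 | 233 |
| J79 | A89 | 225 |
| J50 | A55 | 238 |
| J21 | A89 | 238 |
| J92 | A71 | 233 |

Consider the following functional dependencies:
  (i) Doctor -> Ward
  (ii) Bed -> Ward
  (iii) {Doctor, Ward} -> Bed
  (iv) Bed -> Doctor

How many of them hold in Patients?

(i) Doctor -> Ward: Doctor=A89: 5 rows → Ward takes values {235, 232, 238, 225} — violation; Doctor=A71: 3 rows → Ward takes values {238, 233} — violation; Doctor=A55: 2 rows → Ward takes values {234, 238} — violation — fails.
(ii) Bed -> Ward: Bed=J79: 2 rows → Ward takes values {235, 225} — violation; Bed=J50: 3 rows → Ward takes values {232, 238} — violation; Bed=J92: 2 rows → Ward takes values {238, 233} — violation; Bed=J21: 2 rows → Ward takes values {233, 238} — violation — fails.
(iii) {Doctor, Ward} -> Bed: (Doctor=A89, Ward=238): 2 rows → Bed takes values {J92, J21} — violation; (Doctor=A71, Ward=233): 2 rows → Bed takes values {J21, J92} — violation — fails.
(iv) Bed -> Doctor: Bed=J50: 3 rows → Doctor takes values {A89, A71, A55} — violation; Bed=J92: 2 rows → Doctor takes values {A89, A71} — violation; Bed=J21: 2 rows → Doctor takes values {A71, A89} — violation — fails.
None of the 4 dependencies hold.

0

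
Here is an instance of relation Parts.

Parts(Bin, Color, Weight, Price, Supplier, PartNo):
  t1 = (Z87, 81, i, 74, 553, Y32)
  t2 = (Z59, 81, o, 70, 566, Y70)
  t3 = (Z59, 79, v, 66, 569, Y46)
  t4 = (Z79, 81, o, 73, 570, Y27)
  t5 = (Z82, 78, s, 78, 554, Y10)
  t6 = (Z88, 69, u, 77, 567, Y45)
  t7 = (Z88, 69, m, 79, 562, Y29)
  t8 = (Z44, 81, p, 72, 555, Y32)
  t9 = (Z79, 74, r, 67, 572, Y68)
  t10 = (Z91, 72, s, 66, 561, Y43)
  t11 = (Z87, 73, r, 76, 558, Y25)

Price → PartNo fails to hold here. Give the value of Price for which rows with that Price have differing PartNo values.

66

Price=74: row 1 → PartNo = Y32 ✓
Price=70: row 2 → PartNo = Y70 ✓
Price=66: rows 3, 10 → PartNo takes values {Y46, Y43} — violation
Price=73: row 4 → PartNo = Y27 ✓
Price=78: row 5 → PartNo = Y10 ✓
Price=77: row 6 → PartNo = Y45 ✓
Price=79: row 7 → PartNo = Y29 ✓
Price=72: row 8 → PartNo = Y32 ✓
Price=67: row 9 → PartNo = Y68 ✓
Price=76: row 11 → PartNo = Y25 ✓
The only Price value with inconsistent PartNo is Price=66.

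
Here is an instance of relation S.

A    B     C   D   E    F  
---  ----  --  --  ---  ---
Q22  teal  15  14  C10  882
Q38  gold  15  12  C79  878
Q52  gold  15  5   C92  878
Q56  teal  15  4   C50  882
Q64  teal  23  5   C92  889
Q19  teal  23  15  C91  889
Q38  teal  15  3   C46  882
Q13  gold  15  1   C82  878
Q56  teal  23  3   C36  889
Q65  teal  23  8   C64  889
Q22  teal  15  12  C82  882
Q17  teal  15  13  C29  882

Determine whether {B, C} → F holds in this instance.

(B=teal, C=15): 5 rows → F = 882, 882, 882, 882, 882 ✓
(B=gold, C=15): 3 rows → F = 878, 878, 878 ✓
(B=teal, C=23): 4 rows → F = 889, 889, 889, 889 ✓
Every {B, C} value is associated with a single F value, so {B, C} → F holds.

Yes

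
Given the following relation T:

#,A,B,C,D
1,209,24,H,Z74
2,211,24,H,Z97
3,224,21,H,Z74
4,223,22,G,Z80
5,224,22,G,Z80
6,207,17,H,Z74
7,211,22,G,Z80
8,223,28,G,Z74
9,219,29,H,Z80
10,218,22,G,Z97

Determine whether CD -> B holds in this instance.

No

(C=H, D=Z74): rows 1, 3, 6 → B takes values {24, 21, 17} — violation
(C=H, D=Z97): row 2 → B = 24 ✓
(C=G, D=Z80): rows 4, 5, 7 → B = 22, 22, 22 ✓
(C=G, D=Z74): row 8 → B = 28 ✓
(C=H, D=Z80): row 9 → B = 29 ✓
(C=G, D=Z97): row 10 → B = 22 ✓
Two rows agree on CD but differ on B, so CD -> B does not hold.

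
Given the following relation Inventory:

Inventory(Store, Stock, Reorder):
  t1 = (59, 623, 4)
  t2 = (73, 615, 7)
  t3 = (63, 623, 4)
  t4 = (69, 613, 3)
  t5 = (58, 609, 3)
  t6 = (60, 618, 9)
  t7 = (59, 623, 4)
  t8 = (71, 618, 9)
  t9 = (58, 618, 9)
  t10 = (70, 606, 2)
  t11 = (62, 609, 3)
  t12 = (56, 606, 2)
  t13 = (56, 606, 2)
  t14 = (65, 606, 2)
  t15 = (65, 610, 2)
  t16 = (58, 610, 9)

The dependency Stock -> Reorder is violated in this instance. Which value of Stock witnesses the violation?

Stock=623: rows 1, 3, 7 → Reorder = 4, 4, 4 ✓
Stock=615: row 2 → Reorder = 7 ✓
Stock=613: row 4 → Reorder = 3 ✓
Stock=609: rows 5, 11 → Reorder = 3, 3 ✓
Stock=618: rows 6, 8, 9 → Reorder = 9, 9, 9 ✓
Stock=606: rows 10, 12, 13, 14 → Reorder = 2, 2, 2, 2 ✓
Stock=610: rows 15, 16 → Reorder takes values {2, 9} — violation
The only Stock value with inconsistent Reorder is Stock=610.

610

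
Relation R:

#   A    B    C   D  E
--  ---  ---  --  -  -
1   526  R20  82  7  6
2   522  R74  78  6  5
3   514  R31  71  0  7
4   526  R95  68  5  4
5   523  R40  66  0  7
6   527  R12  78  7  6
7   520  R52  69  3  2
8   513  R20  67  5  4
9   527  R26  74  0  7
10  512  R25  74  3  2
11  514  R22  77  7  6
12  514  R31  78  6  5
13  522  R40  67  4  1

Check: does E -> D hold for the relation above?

E=6: rows 1, 6, 11 → D = 7, 7, 7 ✓
E=5: rows 2, 12 → D = 6, 6 ✓
E=7: rows 3, 5, 9 → D = 0, 0, 0 ✓
E=4: rows 4, 8 → D = 5, 5 ✓
E=2: rows 7, 10 → D = 3, 3 ✓
E=1: row 13 → D = 4 ✓
Every E value is associated with a single D value, so E -> D holds.

Yes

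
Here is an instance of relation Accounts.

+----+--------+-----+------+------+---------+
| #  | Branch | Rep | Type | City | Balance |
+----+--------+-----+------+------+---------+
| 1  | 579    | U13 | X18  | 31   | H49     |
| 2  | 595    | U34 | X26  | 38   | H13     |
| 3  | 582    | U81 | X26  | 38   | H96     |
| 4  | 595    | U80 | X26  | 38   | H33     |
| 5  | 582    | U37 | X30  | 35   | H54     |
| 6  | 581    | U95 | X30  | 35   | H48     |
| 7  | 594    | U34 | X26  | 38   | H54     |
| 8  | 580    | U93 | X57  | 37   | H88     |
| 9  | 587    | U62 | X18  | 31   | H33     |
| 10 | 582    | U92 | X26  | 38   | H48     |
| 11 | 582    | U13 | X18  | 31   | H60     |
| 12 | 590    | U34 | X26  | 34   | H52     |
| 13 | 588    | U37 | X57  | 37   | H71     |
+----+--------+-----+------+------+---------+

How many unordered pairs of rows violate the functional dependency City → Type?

City=31: all 3 rows agree on Type — 0 pairs.
City=38: all 5 rows agree on Type — 0 pairs.
City=35: all 2 rows agree on Type — 0 pairs.
City=37: all 2 rows agree on Type — 0 pairs.

0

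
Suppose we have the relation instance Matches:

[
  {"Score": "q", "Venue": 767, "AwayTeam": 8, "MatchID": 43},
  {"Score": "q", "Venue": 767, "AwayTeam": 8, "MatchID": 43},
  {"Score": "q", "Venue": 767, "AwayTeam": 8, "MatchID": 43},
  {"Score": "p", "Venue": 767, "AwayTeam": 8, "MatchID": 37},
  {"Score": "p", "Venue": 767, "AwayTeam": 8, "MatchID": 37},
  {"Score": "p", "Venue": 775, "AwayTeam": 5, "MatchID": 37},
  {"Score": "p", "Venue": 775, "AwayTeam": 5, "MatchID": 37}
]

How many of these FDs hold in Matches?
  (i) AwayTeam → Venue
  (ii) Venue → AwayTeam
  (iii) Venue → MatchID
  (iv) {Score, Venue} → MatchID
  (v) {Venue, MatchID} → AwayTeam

4

(i) AwayTeam → Venue: every LHS value maps to a single RHS value — holds.
(ii) Venue → AwayTeam: every LHS value maps to a single RHS value — holds.
(iii) Venue → MatchID: Venue=767: 5 rows → MatchID takes values {43, 37} — violation — fails.
(iv) {Score, Venue} → MatchID: every LHS value maps to a single RHS value — holds.
(v) {Venue, MatchID} → AwayTeam: every LHS value maps to a single RHS value — holds.
4 of the 5 dependencies hold.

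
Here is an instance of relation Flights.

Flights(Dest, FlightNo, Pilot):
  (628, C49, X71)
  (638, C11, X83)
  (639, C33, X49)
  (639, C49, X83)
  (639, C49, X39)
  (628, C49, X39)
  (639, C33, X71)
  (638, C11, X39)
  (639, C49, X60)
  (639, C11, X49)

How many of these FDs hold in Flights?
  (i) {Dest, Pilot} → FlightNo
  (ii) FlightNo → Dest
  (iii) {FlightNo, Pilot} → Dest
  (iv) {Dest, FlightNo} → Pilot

(i) {Dest, Pilot} → FlightNo: (Dest=639, Pilot=X49): 2 rows → FlightNo takes values {C33, C11} — violation — fails.
(ii) FlightNo → Dest: FlightNo=C49: 5 rows → Dest takes values {628, 639} — violation; FlightNo=C11: 3 rows → Dest takes values {638, 639} — violation — fails.
(iii) {FlightNo, Pilot} → Dest: (FlightNo=C49, Pilot=X39): 2 rows → Dest takes values {639, 628} — violation — fails.
(iv) {Dest, FlightNo} → Pilot: (Dest=628, FlightNo=C49): 2 rows → Pilot takes values {X71, X39} — violation; (Dest=638, FlightNo=C11): 2 rows → Pilot takes values {X83, X39} — violation; (Dest=639, FlightNo=C33): 2 rows → Pilot takes values {X49, X71} — violation; (Dest=639, FlightNo=C49): 3 rows → Pilot takes values {X83, X39, X60} — violation — fails.
None of the 4 dependencies hold.

0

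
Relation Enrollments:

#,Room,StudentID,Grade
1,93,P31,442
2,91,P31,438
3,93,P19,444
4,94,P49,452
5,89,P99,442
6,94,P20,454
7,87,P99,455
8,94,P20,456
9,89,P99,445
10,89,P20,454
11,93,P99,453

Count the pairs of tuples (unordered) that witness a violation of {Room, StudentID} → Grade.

(Room=89, StudentID=P99): violating pairs (5,9) — 1 pair.
(Room=94, StudentID=P20): violating pairs (6,8) — 1 pair.

2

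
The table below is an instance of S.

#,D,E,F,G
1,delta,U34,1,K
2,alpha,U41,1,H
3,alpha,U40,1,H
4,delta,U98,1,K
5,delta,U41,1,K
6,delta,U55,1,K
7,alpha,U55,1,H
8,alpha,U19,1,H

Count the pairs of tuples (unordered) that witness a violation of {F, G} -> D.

0

(F=1, G=K): all 4 rows agree on D — 0 pairs.
(F=1, G=H): all 4 rows agree on D — 0 pairs.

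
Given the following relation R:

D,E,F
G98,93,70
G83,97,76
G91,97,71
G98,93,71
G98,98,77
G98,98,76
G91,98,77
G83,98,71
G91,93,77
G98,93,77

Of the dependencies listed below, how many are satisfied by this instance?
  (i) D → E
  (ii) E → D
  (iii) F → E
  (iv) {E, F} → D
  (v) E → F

(i) D → E: D=G98: 5 rows → E takes values {93, 98} — violation; D=G83: 2 rows → E takes values {97, 98} — violation; D=G91: 3 rows → E takes values {97, 98, 93} — violation — fails.
(ii) E → D: E=93: 4 rows → D takes values {G98, G91} — violation; E=97: 2 rows → D takes values {G83, G91} — violation; E=98: 4 rows → D takes values {G98, G91, G83} — violation — fails.
(iii) F → E: F=76: 2 rows → E takes values {97, 98} — violation; F=71: 3 rows → E takes values {97, 93, 98} — violation; F=77: 4 rows → E takes values {98, 93} — violation — fails.
(iv) {E, F} → D: (E=98, F=77): 2 rows → D takes values {G98, G91} — violation; (E=93, F=77): 2 rows → D takes values {G91, G98} — violation — fails.
(v) E → F: E=93: 4 rows → F takes values {70, 71, 77} — violation; E=97: 2 rows → F takes values {76, 71} — violation; E=98: 4 rows → F takes values {77, 76, 71} — violation — fails.
None of the 5 dependencies hold.

0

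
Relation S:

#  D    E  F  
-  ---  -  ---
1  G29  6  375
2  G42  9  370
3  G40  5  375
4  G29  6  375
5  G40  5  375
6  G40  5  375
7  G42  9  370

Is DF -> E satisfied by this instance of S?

Yes

(D=G29, F=375): rows 1, 4 → E = 6, 6 ✓
(D=G42, F=370): rows 2, 7 → E = 9, 9 ✓
(D=G40, F=375): rows 3, 5, 6 → E = 5, 5, 5 ✓
Every DF value is associated with a single E value, so DF -> E holds.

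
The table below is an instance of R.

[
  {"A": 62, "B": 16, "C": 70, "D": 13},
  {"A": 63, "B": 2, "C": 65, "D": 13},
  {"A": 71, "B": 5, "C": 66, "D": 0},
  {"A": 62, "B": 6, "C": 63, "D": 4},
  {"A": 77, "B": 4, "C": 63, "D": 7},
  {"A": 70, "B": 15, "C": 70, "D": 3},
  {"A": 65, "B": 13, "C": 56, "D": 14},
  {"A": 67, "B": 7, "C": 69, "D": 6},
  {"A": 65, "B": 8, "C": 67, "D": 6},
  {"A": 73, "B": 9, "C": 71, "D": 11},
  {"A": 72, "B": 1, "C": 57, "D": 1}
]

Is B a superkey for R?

Yes

All 11 rows have distinct B values, so B → (all attributes) holds and B is a superkey.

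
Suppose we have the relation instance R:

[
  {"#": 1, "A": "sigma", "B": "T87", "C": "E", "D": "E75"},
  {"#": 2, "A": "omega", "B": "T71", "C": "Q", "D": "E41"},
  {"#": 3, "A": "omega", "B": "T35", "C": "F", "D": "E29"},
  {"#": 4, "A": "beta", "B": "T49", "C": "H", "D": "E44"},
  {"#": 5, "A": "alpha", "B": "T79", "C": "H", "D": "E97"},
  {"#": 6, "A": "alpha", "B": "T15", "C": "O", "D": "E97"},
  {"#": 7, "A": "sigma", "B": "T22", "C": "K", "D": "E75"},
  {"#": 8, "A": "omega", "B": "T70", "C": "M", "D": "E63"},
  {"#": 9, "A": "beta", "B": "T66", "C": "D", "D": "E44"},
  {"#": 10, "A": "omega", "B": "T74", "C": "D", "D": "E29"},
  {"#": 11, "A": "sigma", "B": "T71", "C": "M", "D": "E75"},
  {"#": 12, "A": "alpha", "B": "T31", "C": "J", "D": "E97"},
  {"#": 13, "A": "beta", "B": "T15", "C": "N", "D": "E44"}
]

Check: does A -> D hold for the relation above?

A=sigma: rows 1, 7, 11 → D = E75, E75, E75 ✓
A=omega: rows 2, 3, 8, 10 → D takes values {E41, E29, E63} — violation
A=beta: rows 4, 9, 13 → D = E44, E44, E44 ✓
A=alpha: rows 5, 6, 12 → D = E97, E97, E97 ✓
Two rows agree on A but differ on D, so A -> D does not hold.

No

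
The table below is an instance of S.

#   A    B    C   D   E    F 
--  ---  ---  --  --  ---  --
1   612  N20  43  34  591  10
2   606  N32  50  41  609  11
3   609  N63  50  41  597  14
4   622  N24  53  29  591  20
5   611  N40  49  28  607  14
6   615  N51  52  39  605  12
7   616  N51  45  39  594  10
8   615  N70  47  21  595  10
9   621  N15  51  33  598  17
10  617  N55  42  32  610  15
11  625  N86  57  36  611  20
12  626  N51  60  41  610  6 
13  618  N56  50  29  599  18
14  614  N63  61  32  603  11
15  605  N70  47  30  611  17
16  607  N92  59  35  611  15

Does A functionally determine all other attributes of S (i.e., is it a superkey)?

Rows 6 and 8 have the same A value A=615 but are distinct tuples, so A does not determine every attribute — not a superkey.

No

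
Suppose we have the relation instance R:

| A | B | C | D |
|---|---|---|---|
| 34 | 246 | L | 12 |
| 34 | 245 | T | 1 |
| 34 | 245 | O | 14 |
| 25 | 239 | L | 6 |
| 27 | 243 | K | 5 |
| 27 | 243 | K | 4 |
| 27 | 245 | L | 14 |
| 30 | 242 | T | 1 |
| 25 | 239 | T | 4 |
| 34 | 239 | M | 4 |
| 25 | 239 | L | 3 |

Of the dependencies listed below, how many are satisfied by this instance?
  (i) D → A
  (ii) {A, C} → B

1

(i) D → A: D=1: 2 rows → A takes values {34, 30} — violation; D=14: 2 rows → A takes values {34, 27} — violation; D=4: 3 rows → A takes values {27, 25, 34} — violation — fails.
(ii) {A, C} → B: every LHS value maps to a single RHS value — holds.
1 of the 2 dependencies holds.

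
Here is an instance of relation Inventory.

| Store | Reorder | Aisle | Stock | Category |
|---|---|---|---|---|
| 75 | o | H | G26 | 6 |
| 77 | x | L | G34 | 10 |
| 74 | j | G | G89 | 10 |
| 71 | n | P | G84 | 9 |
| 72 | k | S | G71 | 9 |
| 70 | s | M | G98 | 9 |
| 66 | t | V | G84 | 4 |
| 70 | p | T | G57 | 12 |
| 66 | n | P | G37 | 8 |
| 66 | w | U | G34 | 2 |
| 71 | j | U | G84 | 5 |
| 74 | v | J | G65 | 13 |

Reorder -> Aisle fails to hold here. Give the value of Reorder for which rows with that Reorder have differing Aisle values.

j

Reorder=o: 1 row → Aisle = H ✓
Reorder=x: 1 row → Aisle = L ✓
Reorder=j: 2 rows → Aisle takes values {G, U} — violation
Reorder=n: 2 rows → Aisle = P, P ✓
Reorder=k: 1 row → Aisle = S ✓
Reorder=s: 1 row → Aisle = M ✓
Reorder=t: 1 row → Aisle = V ✓
Reorder=p: 1 row → Aisle = T ✓
Reorder=w: 1 row → Aisle = U ✓
Reorder=v: 1 row → Aisle = J ✓
The only Reorder value with inconsistent Aisle is Reorder=j.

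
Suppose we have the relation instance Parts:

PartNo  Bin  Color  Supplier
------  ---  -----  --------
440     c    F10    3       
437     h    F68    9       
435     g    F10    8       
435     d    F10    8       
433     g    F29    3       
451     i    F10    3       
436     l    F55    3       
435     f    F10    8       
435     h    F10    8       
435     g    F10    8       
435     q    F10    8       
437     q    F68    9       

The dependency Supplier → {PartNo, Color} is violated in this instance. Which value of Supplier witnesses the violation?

Supplier=3: 4 rows → {PartNo,Color} takes values {(440, F10), (433, F29), (451, F10), (436, F55)} — violation
Supplier=9: 2 rows → {PartNo,Color} = (437, F68), (437, F68) ✓
Supplier=8: 6 rows → {PartNo,Color} = (435, F10), (435, F10), (435, F10), (435, F10), (435, F10), (435, F10) ✓
The only Supplier value with inconsistent RHS is Supplier=3.

3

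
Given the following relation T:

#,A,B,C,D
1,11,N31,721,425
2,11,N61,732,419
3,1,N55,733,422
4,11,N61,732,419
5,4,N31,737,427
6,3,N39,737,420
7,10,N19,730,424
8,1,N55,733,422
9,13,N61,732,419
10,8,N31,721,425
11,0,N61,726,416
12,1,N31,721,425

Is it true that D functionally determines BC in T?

Yes

D=425: rows 1, 10, 12 → {B,C} = (N31, 721), (N31, 721), (N31, 721) ✓
D=419: rows 2, 4, 9 → {B,C} = (N61, 732), (N61, 732), (N61, 732) ✓
D=422: rows 3, 8 → {B,C} = (N55, 733), (N55, 733) ✓
D=427: row 5 → {B,C} = (N31, 737) ✓
D=420: row 6 → {B,C} = (N39, 737) ✓
D=424: row 7 → {B,C} = (N19, 730) ✓
D=416: row 11 → {B,C} = (N61, 726) ✓
Every D value is associated with a single BC value, so D → BC holds.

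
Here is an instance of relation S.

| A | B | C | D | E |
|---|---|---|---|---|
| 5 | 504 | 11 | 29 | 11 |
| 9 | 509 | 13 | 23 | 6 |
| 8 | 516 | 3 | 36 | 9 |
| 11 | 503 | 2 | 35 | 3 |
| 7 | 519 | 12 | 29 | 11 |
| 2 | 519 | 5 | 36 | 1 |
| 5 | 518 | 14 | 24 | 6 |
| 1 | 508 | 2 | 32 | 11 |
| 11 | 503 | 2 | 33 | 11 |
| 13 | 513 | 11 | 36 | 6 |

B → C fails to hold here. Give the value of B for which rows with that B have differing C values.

B=504: 1 row → C = 11 ✓
B=509: 1 row → C = 13 ✓
B=516: 1 row → C = 3 ✓
B=503: 2 rows → C = 2, 2 ✓
B=519: 2 rows → C takes values {12, 5} — violation
B=518: 1 row → C = 14 ✓
B=508: 1 row → C = 2 ✓
B=513: 1 row → C = 11 ✓
The only B value with inconsistent C is B=519.

519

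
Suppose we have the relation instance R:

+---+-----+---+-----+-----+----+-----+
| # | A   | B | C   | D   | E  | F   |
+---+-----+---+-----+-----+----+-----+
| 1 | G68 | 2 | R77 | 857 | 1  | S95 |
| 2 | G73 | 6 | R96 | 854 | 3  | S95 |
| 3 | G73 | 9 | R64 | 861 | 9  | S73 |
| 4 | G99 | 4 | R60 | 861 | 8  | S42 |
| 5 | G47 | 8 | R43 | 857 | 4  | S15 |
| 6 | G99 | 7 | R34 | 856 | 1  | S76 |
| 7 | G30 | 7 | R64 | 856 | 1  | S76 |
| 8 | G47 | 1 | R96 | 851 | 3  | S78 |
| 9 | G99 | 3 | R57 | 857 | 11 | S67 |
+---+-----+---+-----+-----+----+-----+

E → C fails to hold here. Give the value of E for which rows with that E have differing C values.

1

E=1: rows 1, 6, 7 → C takes values {R77, R34, R64} — violation
E=3: rows 2, 8 → C = R96, R96 ✓
E=9: row 3 → C = R64 ✓
E=8: row 4 → C = R60 ✓
E=4: row 5 → C = R43 ✓
E=11: row 9 → C = R57 ✓
The only E value with inconsistent C is E=1.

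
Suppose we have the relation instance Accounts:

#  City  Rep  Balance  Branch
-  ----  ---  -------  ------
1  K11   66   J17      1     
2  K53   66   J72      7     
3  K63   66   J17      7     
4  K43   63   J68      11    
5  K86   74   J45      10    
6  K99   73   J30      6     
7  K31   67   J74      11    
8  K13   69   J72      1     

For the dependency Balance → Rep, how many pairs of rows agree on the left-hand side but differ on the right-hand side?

Balance=J17: all 2 rows agree on Rep — 0 pairs.
Balance=J72: violating pairs (2,8) — 1 pair.

1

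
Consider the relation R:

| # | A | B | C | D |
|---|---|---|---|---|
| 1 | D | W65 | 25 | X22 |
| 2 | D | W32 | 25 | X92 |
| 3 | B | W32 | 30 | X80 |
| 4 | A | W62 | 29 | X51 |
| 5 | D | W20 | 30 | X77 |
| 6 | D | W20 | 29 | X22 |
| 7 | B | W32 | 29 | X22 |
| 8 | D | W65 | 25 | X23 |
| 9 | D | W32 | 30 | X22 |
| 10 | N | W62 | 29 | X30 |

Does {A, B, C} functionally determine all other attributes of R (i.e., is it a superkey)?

No

Rows 1 and 8 have the same {A, B, C} value (A=D, B=W65, C=25) but are distinct tuples, so {A, B, C} does not determine every attribute — not a superkey.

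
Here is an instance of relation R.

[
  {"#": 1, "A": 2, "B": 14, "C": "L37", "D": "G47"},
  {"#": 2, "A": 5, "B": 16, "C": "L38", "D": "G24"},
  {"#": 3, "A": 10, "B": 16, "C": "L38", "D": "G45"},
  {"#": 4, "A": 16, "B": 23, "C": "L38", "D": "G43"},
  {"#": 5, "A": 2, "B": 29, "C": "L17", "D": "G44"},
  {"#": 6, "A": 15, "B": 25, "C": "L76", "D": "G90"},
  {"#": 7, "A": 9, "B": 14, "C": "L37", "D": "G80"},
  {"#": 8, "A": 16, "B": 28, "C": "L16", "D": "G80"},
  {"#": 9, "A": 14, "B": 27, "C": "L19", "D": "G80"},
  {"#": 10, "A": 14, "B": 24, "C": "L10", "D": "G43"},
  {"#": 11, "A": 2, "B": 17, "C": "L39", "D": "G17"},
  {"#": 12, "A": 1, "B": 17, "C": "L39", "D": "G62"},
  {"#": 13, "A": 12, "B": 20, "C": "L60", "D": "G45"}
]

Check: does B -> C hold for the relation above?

Yes

B=14: rows 1, 7 → C = L37, L37 ✓
B=16: rows 2, 3 → C = L38, L38 ✓
B=23: row 4 → C = L38 ✓
B=29: row 5 → C = L17 ✓
B=25: row 6 → C = L76 ✓
B=28: row 8 → C = L16 ✓
B=27: row 9 → C = L19 ✓
B=24: row 10 → C = L10 ✓
B=17: rows 11, 12 → C = L39, L39 ✓
B=20: row 13 → C = L60 ✓
Every B value is associated with a single C value, so B -> C holds.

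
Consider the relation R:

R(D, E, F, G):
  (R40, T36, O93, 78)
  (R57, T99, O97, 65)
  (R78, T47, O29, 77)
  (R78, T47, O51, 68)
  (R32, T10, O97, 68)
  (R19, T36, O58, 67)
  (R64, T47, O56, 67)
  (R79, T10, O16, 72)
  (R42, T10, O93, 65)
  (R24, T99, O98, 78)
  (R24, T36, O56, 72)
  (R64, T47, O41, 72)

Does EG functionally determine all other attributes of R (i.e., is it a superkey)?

All 12 rows have distinct EG values, so EG → (all attributes) holds and EG is a superkey.

Yes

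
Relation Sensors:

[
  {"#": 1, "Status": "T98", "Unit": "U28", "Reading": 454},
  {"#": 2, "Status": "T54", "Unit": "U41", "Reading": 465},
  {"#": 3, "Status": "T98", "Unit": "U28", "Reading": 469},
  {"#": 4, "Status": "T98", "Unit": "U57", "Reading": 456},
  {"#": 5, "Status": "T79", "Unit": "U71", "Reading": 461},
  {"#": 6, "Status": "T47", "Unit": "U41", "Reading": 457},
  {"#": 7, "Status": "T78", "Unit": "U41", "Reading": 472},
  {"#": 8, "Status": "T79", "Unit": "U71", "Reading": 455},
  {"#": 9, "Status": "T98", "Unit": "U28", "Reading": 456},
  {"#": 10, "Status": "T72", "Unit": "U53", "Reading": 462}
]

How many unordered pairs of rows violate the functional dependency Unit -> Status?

Unit=U28: all 3 rows agree on Status — 0 pairs.
Unit=U41: violating pairs (2,6), (2,7), (6,7) — 3 pairs.
Unit=U71: all 2 rows agree on Status — 0 pairs.

3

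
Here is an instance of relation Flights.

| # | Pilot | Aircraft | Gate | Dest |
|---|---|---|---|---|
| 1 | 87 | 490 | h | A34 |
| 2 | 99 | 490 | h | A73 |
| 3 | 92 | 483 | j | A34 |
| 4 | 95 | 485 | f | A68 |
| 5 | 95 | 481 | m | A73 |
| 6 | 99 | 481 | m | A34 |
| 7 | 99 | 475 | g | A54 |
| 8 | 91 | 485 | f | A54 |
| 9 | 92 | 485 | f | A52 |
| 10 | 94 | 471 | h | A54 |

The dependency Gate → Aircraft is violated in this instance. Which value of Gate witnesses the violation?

h

Gate=h: rows 1, 2, 10 → Aircraft takes values {490, 471} — violation
Gate=j: row 3 → Aircraft = 483 ✓
Gate=f: rows 4, 8, 9 → Aircraft = 485, 485, 485 ✓
Gate=m: rows 5, 6 → Aircraft = 481, 481 ✓
Gate=g: row 7 → Aircraft = 475 ✓
The only Gate value with inconsistent Aircraft is Gate=h.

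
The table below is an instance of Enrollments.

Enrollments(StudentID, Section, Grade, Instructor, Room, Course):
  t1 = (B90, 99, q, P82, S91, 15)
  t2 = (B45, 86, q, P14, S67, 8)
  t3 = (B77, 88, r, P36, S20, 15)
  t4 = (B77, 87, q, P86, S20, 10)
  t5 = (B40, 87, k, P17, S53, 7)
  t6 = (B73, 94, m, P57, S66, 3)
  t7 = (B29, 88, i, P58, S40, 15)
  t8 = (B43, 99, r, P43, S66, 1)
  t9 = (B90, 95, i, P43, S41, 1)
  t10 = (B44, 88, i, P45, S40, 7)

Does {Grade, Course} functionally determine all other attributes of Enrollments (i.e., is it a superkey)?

All 10 rows have distinct {Grade, Course} values, so {Grade, Course} → (all attributes) holds and {Grade, Course} is a superkey.

Yes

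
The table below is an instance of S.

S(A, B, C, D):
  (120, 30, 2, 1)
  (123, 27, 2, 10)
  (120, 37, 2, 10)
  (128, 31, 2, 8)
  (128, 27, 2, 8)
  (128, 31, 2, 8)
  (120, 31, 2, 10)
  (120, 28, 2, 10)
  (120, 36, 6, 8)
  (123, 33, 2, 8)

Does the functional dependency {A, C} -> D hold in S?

No

(A=120, C=2): 4 rows → D takes values {1, 10} — violation
(A=123, C=2): 2 rows → D takes values {10, 8} — violation
(A=128, C=2): 3 rows → D = 8, 8, 8 ✓
(A=120, C=6): 1 row → D = 8 ✓
Two rows agree on {A, C} but differ on D, so {A, C} -> D does not hold.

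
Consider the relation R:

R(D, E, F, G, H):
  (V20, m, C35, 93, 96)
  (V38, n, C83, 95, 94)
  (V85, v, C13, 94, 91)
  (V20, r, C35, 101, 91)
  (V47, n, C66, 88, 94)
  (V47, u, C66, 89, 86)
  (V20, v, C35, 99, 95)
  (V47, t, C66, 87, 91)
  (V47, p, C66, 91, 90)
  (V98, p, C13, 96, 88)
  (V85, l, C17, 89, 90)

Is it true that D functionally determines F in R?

No

D=V20: 3 rows → F = C35, C35, C35 ✓
D=V38: 1 row → F = C83 ✓
D=V85: 2 rows → F takes values {C13, C17} — violation
D=V47: 4 rows → F = C66, C66, C66, C66 ✓
D=V98: 1 row → F = C13 ✓
Two rows agree on D but differ on F, so D → F does not hold.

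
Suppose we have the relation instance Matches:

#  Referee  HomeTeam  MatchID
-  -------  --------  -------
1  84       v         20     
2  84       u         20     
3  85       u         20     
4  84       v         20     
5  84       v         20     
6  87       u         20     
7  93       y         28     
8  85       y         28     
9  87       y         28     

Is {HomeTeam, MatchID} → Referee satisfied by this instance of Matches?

(HomeTeam=v, MatchID=20): rows 1, 4, 5 → Referee = 84, 84, 84 ✓
(HomeTeam=u, MatchID=20): rows 2, 3, 6 → Referee takes values {84, 85, 87} — violation
(HomeTeam=y, MatchID=28): rows 7, 8, 9 → Referee takes values {93, 85, 87} — violation
Two rows agree on {HomeTeam, MatchID} but differ on Referee, so {HomeTeam, MatchID} → Referee does not hold.

No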